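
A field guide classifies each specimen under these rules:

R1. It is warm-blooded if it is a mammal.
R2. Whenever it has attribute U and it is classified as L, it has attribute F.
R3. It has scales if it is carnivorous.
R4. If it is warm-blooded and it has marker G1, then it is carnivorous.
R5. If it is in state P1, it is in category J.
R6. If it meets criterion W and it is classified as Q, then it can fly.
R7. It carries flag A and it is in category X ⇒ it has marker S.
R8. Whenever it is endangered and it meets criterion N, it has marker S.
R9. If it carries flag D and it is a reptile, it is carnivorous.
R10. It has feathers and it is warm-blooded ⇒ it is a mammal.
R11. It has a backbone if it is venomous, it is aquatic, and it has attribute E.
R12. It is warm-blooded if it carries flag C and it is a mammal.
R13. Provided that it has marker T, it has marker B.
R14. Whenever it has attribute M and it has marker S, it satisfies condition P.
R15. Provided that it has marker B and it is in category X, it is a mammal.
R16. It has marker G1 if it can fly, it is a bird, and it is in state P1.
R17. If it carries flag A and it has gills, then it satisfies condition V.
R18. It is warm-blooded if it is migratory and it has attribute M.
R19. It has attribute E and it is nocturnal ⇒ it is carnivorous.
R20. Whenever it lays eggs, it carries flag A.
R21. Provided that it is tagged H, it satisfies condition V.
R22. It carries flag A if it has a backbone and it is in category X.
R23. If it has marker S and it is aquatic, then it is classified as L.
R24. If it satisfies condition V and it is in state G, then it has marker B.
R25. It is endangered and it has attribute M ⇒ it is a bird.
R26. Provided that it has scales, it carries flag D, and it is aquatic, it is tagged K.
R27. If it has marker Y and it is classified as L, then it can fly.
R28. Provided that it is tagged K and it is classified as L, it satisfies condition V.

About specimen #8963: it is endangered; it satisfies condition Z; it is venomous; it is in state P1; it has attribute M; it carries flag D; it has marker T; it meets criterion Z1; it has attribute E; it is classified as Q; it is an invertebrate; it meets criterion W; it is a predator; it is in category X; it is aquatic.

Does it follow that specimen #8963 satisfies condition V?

By R6 (it meets criterion W, it is classified as Q): it can fly.
By R11 (it is venomous, it is aquatic, it has attribute E): it has a backbone.
By R13 (it has marker T): it has marker B.
By R15 (it has marker B, it is in category X): it is a mammal.
By R22 (it has a backbone, it is in category X): it carries flag A.
By R25 (it is endangered, it has attribute M): it is a bird.
By R1 (it is a mammal): it is warm-blooded.
By R7 (it carries flag A, it is in category X): it has marker S.
By R16 (it can fly, it is a bird, it is in state P1): it has marker G1.
By R23 (it has marker S, it is aquatic): it is classified as L.
By R4 (it is warm-blooded, it has marker G1): it is carnivorous.
By R3 (it is carnivorous): it has scales.
By R26 (it has scales, it carries flag D, it is aquatic): it is tagged K.
By R28 (it is tagged K, it is classified as L): it satisfies condition V.

Yes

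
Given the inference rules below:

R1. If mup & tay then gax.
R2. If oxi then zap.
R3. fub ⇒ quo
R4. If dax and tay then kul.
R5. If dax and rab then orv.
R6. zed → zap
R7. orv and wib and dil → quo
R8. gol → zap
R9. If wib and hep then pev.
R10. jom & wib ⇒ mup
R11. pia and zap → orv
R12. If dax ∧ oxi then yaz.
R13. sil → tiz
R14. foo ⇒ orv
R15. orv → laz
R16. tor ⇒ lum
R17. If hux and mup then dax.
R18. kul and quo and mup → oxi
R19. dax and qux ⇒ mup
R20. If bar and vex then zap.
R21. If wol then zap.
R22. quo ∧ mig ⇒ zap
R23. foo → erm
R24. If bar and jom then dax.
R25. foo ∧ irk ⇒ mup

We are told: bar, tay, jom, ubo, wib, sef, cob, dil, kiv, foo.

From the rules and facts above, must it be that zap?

Yes

mup  (by R10: jom, wib)
orv  (by R14: foo)
dax  (by R24: bar, jom)
kul  (by R4: dax, tay)
quo  (by R7: orv, wib, dil)
oxi  (by R18: kul, quo, mup)
zap  (by R2: oxi)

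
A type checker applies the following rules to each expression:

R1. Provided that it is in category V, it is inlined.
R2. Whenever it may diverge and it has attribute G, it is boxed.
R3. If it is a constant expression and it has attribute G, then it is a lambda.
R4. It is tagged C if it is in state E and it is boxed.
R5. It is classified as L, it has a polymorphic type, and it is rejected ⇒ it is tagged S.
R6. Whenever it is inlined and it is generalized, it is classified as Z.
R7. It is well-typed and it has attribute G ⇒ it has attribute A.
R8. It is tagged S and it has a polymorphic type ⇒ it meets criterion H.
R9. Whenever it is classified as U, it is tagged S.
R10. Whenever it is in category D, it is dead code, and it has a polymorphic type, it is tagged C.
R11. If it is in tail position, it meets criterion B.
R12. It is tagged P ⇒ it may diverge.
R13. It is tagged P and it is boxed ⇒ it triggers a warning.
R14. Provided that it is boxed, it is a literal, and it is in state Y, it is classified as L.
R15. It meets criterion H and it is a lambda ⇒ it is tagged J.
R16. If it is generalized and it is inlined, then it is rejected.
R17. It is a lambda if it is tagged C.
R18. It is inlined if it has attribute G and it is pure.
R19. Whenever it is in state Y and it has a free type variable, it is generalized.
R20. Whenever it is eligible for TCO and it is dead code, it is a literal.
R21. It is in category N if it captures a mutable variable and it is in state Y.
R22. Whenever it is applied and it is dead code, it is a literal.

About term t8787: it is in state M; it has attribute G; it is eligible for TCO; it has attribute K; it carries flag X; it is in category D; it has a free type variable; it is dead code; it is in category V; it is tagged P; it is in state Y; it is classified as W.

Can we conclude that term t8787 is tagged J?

Forward chaining from the given facts derives: is inlined, may diverge, is generalized, is a literal, is boxed, is classified as Z, triggers a warning, is classified as L, is rejected.
The only rule concluding "it is tagged J" is R15, which needs "it meets criterion H"; that is never established.

No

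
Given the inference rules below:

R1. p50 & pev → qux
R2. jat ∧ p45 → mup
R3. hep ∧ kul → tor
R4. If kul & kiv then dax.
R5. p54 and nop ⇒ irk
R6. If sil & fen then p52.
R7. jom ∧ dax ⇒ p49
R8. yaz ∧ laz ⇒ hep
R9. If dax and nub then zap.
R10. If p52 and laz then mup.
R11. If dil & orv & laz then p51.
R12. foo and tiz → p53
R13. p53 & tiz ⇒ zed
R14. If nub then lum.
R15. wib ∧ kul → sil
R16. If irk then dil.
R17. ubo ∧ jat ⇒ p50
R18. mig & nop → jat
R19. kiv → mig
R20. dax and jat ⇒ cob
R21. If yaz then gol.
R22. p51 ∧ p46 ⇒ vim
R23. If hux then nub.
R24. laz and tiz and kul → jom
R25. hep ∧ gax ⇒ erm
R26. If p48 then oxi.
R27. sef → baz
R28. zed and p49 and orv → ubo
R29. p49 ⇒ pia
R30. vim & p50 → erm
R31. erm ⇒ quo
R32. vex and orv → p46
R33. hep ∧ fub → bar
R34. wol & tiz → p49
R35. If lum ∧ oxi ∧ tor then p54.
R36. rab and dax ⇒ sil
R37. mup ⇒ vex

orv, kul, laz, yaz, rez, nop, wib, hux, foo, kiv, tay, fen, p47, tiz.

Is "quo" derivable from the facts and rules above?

No

Forward chaining from the given facts derives: dax, hep, p53, zed, sil, mig, gol, nub, jom, tor, p52, p49, zap, mup, lum, jat, cob, ubo, pia, vex, p50, p46.
The only rule concluding quo is R31, which needs erm; that is never established.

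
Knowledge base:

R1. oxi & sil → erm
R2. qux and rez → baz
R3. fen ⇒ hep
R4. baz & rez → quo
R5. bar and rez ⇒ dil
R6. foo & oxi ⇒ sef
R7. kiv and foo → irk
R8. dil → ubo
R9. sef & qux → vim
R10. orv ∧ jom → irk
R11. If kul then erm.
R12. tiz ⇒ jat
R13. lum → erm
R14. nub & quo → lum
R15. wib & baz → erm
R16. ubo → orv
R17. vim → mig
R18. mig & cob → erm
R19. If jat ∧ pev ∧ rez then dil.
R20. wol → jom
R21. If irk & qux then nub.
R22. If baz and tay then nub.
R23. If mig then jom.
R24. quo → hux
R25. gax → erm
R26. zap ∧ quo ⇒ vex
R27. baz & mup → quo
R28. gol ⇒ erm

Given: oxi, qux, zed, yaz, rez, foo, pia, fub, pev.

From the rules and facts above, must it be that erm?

Forward chaining from the given facts derives: baz, quo, sef, vim, mig, jom, hux.
Rules concluding erm: R1 needs sil; R11 needs kul; R13 needs lum; R15 needs wib; R18 needs cob; R25 needs gax; R28 needs gol — none of these are established.

No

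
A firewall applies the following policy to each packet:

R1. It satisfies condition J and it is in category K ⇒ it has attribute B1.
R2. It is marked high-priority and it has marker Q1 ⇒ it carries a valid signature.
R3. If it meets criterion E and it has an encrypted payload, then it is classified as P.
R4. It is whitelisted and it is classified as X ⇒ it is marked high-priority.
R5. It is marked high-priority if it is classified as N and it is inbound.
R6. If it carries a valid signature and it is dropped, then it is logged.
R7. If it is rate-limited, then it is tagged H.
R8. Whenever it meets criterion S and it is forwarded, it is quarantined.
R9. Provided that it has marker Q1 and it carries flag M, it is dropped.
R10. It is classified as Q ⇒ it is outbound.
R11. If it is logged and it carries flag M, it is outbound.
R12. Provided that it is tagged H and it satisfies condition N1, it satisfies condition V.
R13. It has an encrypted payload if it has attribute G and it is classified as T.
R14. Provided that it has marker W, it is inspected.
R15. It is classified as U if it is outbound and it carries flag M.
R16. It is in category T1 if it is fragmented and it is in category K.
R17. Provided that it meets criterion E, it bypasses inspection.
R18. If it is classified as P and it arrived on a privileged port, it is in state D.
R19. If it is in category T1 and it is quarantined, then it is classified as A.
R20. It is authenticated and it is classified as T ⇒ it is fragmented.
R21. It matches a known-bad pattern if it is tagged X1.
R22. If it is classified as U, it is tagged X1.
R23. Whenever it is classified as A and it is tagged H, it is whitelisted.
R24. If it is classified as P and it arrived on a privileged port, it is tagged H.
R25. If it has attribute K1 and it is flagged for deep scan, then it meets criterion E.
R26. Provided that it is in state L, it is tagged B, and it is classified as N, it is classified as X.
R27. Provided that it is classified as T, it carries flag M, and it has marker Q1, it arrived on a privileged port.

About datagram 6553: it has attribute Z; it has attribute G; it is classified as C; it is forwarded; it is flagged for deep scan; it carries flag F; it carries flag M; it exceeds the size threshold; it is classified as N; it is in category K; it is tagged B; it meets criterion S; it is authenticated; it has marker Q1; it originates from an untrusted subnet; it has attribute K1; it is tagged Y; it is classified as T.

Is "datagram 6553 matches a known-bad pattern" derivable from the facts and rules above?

Forward chaining from the given facts derives: is quarantined, is dropped, has an encrypted payload, is fragmented, meets criterion E, arrived on a privileged port, is classified as P, is in category T1, bypasses inspection, is in state D, is classified as A, is tagged H, is whitelisted.
The only rule concluding "it matches a known-bad pattern" is R21, which needs "it is tagged X1"; that is never established.

No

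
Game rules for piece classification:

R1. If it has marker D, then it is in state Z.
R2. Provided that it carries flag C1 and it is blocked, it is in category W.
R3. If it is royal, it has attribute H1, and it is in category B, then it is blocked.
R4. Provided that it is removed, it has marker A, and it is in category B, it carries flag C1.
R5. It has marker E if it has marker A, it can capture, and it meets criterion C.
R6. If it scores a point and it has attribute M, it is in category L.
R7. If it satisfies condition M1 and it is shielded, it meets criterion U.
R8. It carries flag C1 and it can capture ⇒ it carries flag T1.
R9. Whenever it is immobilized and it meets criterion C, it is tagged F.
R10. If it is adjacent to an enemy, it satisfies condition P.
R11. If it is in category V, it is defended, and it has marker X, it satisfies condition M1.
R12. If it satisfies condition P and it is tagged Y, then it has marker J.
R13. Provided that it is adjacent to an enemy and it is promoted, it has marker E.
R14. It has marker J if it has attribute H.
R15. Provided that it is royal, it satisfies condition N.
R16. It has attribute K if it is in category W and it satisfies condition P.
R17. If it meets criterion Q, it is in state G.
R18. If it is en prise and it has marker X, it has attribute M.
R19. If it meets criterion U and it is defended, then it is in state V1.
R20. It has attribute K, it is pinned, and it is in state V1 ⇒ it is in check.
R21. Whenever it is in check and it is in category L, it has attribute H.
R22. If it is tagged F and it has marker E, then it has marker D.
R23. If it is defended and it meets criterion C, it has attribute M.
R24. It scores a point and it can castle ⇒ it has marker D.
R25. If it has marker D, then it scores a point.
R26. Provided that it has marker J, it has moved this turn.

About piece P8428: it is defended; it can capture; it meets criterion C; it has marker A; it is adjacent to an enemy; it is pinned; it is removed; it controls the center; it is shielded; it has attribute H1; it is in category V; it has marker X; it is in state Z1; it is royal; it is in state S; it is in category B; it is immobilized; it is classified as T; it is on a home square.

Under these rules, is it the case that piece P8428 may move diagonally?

No

Forward chaining from the given facts derives: is blocked, carries flag C1, has marker E, carries flag T1, is tagged F, satisfies condition P, satisfies condition M1, satisfies condition N, has marker D, has attribute M, scores a point, is in state Z, is in category W, is in category L, meets criterion U, has attribute K, is in state V1, is in check, has attribute H, has marker J, has moved this turn.
No rule has "it may move diagonally" as its conclusion, and it is not among the given facts.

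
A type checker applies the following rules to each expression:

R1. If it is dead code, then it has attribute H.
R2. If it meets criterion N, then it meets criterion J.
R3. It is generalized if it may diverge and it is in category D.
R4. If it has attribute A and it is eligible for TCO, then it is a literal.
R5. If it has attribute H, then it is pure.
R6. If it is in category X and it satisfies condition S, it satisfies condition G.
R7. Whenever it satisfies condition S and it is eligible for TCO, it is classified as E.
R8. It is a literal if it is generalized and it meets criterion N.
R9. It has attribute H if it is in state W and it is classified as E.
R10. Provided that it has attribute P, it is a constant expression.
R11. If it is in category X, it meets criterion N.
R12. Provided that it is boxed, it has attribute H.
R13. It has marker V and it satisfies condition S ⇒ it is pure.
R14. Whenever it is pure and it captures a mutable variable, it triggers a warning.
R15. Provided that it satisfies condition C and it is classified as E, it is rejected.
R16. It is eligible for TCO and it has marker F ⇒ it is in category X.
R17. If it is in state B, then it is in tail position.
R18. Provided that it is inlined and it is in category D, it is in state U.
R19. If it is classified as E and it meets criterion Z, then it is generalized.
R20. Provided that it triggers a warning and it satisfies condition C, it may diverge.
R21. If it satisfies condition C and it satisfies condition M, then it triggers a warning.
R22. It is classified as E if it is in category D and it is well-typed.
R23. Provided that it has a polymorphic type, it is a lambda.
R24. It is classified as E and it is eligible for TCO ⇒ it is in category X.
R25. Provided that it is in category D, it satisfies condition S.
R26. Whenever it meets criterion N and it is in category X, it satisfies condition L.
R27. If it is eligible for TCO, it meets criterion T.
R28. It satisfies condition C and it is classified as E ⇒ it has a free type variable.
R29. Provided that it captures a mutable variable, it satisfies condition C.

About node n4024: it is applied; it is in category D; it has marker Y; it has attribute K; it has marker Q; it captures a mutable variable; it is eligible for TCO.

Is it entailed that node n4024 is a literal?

No

Forward chaining from the given facts derives: satisfies condition S, meets criterion T, satisfies condition C, is classified as E, is rejected, is in category X, has a free type variable, satisfies condition G, meets criterion N, satisfies condition L, meets criterion J.
Rules concluding "it is a literal": R4 needs "it has attribute A"; R8 needs "it is generalized" — none of these are established.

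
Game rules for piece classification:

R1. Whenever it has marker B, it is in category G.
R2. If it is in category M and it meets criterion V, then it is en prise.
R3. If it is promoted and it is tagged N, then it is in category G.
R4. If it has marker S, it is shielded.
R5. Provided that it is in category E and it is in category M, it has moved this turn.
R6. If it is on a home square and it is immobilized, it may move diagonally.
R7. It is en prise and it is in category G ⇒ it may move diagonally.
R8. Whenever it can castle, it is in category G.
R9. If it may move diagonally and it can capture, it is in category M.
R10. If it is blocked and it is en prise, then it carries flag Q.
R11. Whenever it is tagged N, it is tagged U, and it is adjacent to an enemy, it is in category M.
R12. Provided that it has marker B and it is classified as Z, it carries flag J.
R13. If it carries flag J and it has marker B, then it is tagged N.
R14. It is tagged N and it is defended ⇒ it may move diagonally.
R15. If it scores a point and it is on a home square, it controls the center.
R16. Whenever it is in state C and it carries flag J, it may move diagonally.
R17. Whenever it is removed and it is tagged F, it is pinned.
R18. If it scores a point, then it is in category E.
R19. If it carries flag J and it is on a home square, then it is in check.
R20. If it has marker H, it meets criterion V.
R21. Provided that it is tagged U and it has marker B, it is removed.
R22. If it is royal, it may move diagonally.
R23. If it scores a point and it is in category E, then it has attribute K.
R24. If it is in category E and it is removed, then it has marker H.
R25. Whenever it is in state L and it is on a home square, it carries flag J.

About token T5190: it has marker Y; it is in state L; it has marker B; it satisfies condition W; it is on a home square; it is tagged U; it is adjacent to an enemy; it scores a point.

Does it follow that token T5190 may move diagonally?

Yes

By R1 (it has marker B): it is in category G.
By R18 (it scores a point): it is in category E.
By R21 (it is tagged U, it has marker B): it is removed.
By R24 (it is in category E, it is removed): it has marker H.
By R25 (it is in state L, it is on a home square): it carries flag J.
By R13 (it carries flag J, it has marker B): it is tagged N.
By R20 (it has marker H): it meets criterion V.
By R11 (it is tagged N, it is tagged U, it is adjacent to an enemy): it is in category M.
By R2 (it is in category M, it meets criterion V): it is en prise.
By R7 (it is en prise, it is in category G): it may move diagonally.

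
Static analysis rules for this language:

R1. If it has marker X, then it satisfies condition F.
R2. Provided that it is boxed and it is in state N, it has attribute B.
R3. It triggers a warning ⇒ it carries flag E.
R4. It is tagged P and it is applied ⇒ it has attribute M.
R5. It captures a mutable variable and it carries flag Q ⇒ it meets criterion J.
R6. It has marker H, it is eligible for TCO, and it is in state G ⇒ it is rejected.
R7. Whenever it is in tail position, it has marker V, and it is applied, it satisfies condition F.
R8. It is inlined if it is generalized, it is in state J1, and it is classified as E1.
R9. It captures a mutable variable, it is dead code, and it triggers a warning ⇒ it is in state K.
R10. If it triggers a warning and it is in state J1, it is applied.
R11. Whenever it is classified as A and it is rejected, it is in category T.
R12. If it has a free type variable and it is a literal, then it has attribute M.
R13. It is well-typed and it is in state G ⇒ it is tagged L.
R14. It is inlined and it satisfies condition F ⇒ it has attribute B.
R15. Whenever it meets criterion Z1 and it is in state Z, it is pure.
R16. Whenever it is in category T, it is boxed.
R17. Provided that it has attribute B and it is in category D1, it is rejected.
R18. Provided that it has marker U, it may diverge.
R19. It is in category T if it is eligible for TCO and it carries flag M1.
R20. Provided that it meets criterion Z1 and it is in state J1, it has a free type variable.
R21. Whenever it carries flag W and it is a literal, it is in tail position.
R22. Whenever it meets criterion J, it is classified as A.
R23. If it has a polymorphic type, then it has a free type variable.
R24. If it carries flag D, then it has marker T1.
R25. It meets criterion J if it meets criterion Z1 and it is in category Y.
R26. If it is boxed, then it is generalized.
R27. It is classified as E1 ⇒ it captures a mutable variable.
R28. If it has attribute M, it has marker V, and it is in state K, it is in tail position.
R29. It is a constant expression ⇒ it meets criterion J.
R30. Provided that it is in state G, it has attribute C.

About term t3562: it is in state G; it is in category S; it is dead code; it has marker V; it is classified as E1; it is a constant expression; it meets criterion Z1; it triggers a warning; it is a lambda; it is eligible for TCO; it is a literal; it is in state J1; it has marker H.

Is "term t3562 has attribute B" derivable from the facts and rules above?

Yes

By R6 (it has marker H, it is eligible for TCO, it is in state G): it is rejected.
By R10 (it triggers a warning, it is in state J1): it is applied.
By R20 (it meets criterion Z1, it is in state J1): it has a free type variable.
By R27 (it is classified as E1): it captures a mutable variable.
By R29 (it is a constant expression): it meets criterion J.
By R9 (it captures a mutable variable, it is dead code, it triggers a warning): it is in state K.
By R12 (it has a free type variable, it is a literal): it has attribute M.
By R22 (it meets criterion J): it is classified as A.
By R28 (it has attribute M, it has marker V, it is in state K): it is in tail position.
By R7 (it is in tail position, it has marker V, it is applied): it satisfies condition F.
By R11 (it is classified as A, it is rejected): it is in category T.
By R16 (it is in category T): it is boxed.
By R26 (it is boxed): it is generalized.
By R8 (it is generalized, it is in state J1, it is classified as E1): it is inlined.
By R14 (it is inlined, it satisfies condition F): it has attribute B.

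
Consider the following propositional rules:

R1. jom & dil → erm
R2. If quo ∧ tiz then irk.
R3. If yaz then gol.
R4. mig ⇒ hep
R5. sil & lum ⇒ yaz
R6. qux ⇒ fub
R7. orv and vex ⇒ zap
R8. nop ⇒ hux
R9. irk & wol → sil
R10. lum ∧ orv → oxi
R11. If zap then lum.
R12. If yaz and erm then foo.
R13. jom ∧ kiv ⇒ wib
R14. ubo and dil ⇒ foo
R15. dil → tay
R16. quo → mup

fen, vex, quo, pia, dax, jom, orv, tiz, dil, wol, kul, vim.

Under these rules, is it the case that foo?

Yes

erm  (by R1: jom, dil)
irk  (by R2: quo, tiz)
zap  (by R7: orv, vex)
sil  (by R9: irk, wol)
lum  (by R11: zap)
yaz  (by R5: sil, lum)
foo  (by R12: yaz, erm)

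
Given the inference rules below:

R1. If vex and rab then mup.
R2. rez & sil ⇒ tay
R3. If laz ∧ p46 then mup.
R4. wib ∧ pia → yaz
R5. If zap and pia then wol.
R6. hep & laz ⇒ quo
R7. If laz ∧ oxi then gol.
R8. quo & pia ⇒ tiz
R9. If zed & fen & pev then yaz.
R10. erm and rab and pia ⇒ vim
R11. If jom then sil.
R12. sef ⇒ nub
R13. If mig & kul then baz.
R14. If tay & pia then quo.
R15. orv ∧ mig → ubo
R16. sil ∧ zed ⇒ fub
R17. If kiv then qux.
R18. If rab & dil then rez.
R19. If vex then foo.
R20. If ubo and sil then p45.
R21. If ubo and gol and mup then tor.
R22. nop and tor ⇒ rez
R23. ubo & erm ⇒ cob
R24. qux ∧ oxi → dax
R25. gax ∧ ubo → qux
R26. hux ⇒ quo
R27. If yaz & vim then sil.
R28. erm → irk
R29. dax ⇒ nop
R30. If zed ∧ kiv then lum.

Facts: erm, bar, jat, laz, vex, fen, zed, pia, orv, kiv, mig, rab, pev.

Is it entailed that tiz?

No

Forward chaining from the given facts derives: mup, yaz, vim, ubo, qux, foo, cob, sil, irk, lum, fub, p45.
The only rule concluding tiz is R8, which needs quo; that is never established.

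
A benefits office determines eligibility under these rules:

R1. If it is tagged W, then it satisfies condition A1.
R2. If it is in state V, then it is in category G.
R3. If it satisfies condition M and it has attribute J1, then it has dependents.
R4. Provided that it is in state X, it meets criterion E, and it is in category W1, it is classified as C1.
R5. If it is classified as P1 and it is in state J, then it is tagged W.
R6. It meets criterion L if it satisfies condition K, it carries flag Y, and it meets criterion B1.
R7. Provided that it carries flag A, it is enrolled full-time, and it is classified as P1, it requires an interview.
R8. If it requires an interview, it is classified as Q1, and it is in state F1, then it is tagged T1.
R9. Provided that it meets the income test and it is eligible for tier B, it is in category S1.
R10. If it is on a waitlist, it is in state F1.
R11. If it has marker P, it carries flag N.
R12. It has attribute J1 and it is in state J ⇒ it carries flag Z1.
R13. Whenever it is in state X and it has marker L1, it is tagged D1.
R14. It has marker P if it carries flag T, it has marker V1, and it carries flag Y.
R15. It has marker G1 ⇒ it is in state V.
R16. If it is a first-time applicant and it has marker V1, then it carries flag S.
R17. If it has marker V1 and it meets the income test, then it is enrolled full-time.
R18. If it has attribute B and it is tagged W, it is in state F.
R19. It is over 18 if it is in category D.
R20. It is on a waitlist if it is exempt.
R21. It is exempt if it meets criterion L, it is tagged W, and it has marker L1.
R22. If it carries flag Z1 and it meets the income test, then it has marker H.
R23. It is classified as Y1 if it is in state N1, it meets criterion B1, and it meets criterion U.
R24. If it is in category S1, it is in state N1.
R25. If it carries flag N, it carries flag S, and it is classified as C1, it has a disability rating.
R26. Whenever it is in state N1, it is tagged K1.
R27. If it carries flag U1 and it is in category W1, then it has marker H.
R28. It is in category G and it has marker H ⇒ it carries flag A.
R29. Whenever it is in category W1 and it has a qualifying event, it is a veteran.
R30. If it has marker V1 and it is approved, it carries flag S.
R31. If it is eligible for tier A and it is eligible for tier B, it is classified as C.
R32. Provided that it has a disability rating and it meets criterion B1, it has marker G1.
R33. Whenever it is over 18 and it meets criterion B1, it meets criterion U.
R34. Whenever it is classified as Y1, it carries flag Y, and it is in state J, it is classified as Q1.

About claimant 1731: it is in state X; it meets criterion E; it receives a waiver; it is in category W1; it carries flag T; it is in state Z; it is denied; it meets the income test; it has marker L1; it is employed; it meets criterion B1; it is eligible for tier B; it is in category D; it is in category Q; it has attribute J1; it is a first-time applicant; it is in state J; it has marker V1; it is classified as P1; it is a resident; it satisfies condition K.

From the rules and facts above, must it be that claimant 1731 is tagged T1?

Forward chaining from the given facts derives: is classified as C1, is tagged W, is in category S1, carries flag Z1, is tagged D1, carries flag S, is enrolled full-time, is over 18, has marker H, is in state N1, is tagged K1, meets criterion U, satisfies condition A1, is classified as Y1.
The only rule concluding "it is tagged T1" is R8, which needs "it requires an interview"; that is never established.

No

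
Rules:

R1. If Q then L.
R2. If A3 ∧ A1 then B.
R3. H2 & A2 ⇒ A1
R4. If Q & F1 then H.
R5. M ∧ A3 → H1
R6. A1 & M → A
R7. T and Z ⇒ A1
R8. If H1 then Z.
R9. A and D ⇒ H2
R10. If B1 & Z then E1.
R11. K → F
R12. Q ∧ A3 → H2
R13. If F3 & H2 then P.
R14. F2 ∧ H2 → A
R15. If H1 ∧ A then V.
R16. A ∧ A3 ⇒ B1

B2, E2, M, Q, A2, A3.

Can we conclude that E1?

Yes

H1  (by R5: M, A3)
Z  (by R8: H1)
H2  (by R12: Q, A3)
A1  (by R3: H2, A2)
A  (by R6: A1, M)
B1  (by R16: A, A3)
E1  (by R10: B1, Z)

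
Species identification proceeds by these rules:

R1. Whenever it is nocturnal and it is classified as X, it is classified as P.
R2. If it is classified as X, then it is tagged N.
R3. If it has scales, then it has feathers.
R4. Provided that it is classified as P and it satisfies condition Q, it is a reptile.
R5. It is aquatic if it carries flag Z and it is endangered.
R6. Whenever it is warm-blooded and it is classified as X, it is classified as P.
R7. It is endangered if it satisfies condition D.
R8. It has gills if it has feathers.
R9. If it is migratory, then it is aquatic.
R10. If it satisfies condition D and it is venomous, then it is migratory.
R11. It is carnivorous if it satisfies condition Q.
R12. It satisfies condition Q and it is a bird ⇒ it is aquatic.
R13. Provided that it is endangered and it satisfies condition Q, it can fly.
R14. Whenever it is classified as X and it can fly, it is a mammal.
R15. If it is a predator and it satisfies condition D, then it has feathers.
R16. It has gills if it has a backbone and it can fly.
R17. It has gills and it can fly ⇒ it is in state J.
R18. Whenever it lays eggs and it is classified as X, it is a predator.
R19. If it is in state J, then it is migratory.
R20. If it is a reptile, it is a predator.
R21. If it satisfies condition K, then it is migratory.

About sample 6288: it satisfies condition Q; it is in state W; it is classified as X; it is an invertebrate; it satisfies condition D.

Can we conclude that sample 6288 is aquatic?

Forward chaining from the given facts derives: is tagged N, is endangered, is carnivorous, can fly, is a mammal.
Rules concluding "it is aquatic": R5 needs "it carries flag Z"; R9 needs "it is migratory"; R12 needs "it is a bird" — none of these are established.

No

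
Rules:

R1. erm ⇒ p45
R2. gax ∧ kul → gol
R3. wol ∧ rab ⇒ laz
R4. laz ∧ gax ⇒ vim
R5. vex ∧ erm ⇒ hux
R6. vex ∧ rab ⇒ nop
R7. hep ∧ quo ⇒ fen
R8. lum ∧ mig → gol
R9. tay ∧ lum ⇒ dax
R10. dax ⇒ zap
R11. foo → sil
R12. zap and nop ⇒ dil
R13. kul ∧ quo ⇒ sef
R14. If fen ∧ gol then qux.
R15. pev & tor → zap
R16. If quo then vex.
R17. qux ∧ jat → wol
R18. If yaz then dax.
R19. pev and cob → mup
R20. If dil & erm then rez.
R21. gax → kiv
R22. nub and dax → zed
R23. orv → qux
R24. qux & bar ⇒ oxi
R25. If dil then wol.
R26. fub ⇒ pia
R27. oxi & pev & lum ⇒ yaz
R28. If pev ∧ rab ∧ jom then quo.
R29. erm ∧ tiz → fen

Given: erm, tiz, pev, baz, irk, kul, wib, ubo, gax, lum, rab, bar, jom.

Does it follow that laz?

gol  (by R2: gax, kul)
quo  (by R28: pev, rab, jom)
fen  (by R29: erm, tiz)
qux  (by R14: fen, gol)
vex  (by R16: quo)
oxi  (by R24: qux, bar)
yaz  (by R27: oxi, pev, lum)
nop  (by R6: vex, rab)
dax  (by R18: yaz)
zap  (by R10: dax)
dil  (by R12: zap, nop)
wol  (by R25: dil)
laz  (by R3: wol, rab)

Yes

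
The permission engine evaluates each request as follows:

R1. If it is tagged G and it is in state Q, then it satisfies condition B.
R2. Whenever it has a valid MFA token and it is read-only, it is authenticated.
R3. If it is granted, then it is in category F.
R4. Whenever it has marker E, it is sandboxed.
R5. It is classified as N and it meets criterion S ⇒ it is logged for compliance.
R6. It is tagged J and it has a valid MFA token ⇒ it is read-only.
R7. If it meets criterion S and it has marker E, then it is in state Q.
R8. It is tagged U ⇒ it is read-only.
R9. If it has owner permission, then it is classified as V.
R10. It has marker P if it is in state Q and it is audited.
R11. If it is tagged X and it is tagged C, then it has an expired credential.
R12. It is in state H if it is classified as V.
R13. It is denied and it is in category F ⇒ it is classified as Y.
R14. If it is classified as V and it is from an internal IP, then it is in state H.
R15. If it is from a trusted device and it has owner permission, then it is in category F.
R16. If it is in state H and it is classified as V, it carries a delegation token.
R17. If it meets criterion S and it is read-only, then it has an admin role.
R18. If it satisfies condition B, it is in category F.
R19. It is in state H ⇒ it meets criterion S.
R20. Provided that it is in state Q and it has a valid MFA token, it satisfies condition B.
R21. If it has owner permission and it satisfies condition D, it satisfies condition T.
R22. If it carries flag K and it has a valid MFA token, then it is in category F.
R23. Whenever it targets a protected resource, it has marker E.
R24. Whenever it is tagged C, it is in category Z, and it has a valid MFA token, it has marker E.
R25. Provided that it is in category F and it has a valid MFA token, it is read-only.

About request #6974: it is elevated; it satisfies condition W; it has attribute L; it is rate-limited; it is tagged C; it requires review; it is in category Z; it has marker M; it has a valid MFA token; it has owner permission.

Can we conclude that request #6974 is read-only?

By R9 (it has owner permission): it is classified as V.
By R12 (it is classified as V): it is in state H.
By R19 (it is in state H): it meets criterion S.
By R24 (it is tagged C, it is in category Z, it has a valid MFA token): it has marker E.
By R7 (it meets criterion S, it has marker E): it is in state Q.
By R20 (it is in state Q, it has a valid MFA token): it satisfies condition B.
By R18 (it satisfies condition B): it is in category F.
By R25 (it is in category F, it has a valid MFA token): it is read-only.

Yes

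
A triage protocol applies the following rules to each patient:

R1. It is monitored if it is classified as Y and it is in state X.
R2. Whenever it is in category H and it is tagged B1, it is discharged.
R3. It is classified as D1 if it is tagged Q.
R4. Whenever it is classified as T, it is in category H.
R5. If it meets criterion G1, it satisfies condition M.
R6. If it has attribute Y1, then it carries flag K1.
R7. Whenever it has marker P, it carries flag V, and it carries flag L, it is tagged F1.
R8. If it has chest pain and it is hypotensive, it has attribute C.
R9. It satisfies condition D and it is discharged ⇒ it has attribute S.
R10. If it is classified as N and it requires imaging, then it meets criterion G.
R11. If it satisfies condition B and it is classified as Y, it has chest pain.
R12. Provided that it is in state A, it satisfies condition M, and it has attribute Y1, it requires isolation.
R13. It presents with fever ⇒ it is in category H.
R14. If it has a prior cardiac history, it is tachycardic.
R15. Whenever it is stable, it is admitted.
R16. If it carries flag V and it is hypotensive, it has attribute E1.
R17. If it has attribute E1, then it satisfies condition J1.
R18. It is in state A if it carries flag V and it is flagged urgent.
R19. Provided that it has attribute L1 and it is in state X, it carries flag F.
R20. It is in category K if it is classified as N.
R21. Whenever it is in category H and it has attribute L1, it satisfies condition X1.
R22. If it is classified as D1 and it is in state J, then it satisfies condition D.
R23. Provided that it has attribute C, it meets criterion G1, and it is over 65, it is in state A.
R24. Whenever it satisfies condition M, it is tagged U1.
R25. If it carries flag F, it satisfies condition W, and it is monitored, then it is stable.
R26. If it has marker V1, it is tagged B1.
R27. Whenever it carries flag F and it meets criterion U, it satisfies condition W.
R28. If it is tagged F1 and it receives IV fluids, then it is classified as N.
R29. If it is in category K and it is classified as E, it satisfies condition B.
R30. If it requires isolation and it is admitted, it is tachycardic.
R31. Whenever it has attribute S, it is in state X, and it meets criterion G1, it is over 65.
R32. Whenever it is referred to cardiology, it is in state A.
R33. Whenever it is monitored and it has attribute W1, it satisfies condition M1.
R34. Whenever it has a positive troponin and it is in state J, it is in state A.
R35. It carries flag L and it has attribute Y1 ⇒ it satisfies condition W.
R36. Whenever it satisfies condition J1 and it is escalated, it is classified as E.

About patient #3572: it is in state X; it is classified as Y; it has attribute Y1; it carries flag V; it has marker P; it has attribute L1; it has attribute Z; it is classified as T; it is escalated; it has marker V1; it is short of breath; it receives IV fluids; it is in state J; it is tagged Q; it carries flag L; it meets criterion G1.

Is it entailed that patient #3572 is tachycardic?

Forward chaining from the given facts derives: is monitored, is classified as D1, is in category H, satisfies condition M, carries flag K1, is tagged F1, carries flag F, satisfies condition X1, satisfies condition D, is tagged U1, is tagged B1, is classified as N, satisfies condition W, is discharged, has attribute S, is in category K, is stable, is over 65, is admitted.
Rules concluding "it is tachycardic": R14 needs "it has a prior cardiac history"; R30 needs "it requires isolation" — none of these are established.

No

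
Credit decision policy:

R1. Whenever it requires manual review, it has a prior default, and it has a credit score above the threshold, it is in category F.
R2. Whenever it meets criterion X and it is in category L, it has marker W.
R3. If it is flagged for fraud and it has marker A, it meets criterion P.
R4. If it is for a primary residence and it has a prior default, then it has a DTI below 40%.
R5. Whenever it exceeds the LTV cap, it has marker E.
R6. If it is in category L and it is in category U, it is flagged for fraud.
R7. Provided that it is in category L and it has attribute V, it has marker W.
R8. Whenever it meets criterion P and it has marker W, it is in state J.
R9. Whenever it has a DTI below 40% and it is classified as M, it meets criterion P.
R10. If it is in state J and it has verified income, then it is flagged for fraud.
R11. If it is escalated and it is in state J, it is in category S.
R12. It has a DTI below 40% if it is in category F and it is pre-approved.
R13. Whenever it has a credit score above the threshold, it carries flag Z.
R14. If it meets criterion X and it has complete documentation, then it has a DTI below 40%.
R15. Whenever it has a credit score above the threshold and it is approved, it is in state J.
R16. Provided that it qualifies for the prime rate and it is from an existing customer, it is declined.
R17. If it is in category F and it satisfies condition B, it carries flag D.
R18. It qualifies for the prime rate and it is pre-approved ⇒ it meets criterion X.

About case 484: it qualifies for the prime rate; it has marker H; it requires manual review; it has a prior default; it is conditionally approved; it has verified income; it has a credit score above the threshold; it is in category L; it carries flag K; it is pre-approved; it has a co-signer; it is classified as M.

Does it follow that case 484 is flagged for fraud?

By R1 (it requires manual review, it has a prior default, it has a credit score above the threshold): it is in category F.
By R12 (it is in category F, it is pre-approved): it has a DTI below 40%.
By R18 (it qualifies for the prime rate, it is pre-approved): it meets criterion X.
By R2 (it meets criterion X, it is in category L): it has marker W.
By R9 (it has a DTI below 40%, it is classified as M): it meets criterion P.
By R8 (it meets criterion P, it has marker W): it is in state J.
By R10 (it is in state J, it has verified income): it is flagged for fraud.

Yes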